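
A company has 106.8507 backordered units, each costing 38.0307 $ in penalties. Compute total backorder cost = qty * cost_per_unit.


Total = 106.8507 * 38.0307 = 4063.6069

4063.6069 $


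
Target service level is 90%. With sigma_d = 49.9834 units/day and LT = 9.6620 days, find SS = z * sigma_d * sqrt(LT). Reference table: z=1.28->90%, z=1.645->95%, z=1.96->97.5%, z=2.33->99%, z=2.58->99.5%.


From the table, SL = 90% corresponds to z = 1.28
sqrt(LT) = sqrt(9.6620) = 3.1084
SS = 1.28 * 49.9834 * 3.1084 = 198.8700

198.8700 units


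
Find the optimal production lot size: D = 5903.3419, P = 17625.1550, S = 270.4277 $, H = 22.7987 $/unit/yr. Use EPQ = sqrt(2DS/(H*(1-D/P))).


1 - D/P = 1 - 0.3349 = 0.6651
H*(1-D/P) = 15.1625
2DS = 3192854.3447
EPQ = sqrt(210575.1775) = 458.8847

458.8847 units


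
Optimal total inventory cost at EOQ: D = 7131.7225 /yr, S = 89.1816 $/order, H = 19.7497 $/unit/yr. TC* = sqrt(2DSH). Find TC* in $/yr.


2*D*S*H = 25122346.1095
TC* = sqrt(25122346.1095) = 5012.2197

5012.2197 $/yr


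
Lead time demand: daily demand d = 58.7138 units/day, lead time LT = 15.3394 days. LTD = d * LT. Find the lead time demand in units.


LTD = 58.7138 * 15.3394 = 900.6345

900.6345 units


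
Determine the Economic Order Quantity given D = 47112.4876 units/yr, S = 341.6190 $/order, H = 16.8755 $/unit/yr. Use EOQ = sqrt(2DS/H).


2*D*S = 2 * 47112.4876 * 341.6190 = 32189041.8028
2*D*S/H = 1907442.2567
EOQ = sqrt(1907442.2567) = 1381.1018

1381.1018 units


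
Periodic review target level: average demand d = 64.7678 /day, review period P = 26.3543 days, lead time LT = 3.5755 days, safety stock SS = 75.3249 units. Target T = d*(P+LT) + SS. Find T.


P + LT = 29.9298
d*(P+LT) = 64.7678 * 29.9298 = 1938.4873
T = 1938.4873 + 75.3249 = 2013.8122

2013.8122 units


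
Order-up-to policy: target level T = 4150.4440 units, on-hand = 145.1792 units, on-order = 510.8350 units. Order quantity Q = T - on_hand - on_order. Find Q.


Inventory position = OH + OO = 145.1792 + 510.8350 = 656.0142
Q = 4150.4440 - 656.0142 = 3494.4298

3494.4298 units


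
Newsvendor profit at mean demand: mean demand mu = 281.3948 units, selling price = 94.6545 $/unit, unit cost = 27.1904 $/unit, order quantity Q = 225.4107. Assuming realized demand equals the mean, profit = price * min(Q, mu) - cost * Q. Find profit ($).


Sales at mu = min(225.4107, 281.3948) = 225.4107
Revenue = 94.6545 * 225.4107 = 21336.1371
Total cost = 27.1904 * 225.4107 = 6129.0071
Profit = 21336.1371 - 6129.0071 = 15207.1300

15207.1300 $


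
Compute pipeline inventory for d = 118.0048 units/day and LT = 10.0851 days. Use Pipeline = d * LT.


Pipeline = 118.0048 * 10.0851 = 1190.0902

1190.0902 units


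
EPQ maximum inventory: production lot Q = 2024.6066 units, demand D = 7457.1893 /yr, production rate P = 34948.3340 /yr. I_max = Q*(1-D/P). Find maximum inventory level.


D/P = 0.2134
1 - D/P = 0.7866
I_max = 2024.6066 * 0.7866 = 1592.6010

1592.6010 units


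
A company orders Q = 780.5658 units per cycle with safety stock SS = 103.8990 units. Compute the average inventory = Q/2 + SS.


Q/2 = 390.2829
Avg = 390.2829 + 103.8990 = 494.1819

494.1819 units


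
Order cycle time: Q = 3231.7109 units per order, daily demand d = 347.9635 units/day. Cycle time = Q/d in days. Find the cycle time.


Cycle = 3231.7109 / 347.9635 = 9.2875

9.2875 days


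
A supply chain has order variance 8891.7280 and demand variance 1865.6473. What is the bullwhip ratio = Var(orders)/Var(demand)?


BW = 8891.7280 / 1865.6473 = 4.7660

4.7660


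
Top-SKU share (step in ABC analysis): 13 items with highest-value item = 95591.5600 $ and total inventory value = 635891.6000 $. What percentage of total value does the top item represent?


Top item = 95591.5600
Total = 635891.6000
Percentage = 95591.5600 / 635891.6000 * 100 = 15.0327

15.0327%


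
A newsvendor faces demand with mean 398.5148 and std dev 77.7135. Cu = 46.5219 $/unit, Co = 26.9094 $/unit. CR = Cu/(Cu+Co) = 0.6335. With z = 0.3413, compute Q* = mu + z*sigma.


CR = Cu/(Cu+Co) = 46.5219/(46.5219+26.9094) = 0.6335
z = 0.3413
Q* = 398.5148 + 0.3413 * 77.7135 = 425.0384

425.0384 units


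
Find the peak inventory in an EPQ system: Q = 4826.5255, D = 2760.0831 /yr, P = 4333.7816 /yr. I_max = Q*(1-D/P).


D/P = 0.6369
1 - D/P = 0.3631
I_max = 4826.5255 * 0.3631 = 1752.6255

1752.6255 units


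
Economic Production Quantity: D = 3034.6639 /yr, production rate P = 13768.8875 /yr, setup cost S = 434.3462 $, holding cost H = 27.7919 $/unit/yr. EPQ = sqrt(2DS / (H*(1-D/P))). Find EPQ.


1 - D/P = 1 - 0.2204 = 0.7796
H*(1-D/P) = 21.6666
2DS = 2636189.4665
EPQ = sqrt(121670.8650) = 348.8135

348.8135 units


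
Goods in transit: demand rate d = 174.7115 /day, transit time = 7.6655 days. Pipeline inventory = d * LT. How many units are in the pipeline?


Pipeline = 174.7115 * 7.6655 = 1339.2510

1339.2510 units


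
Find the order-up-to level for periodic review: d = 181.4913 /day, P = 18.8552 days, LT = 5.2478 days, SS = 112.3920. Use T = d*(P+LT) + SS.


P + LT = 24.1030
d*(P+LT) = 181.4913 * 24.1030 = 4374.4848
T = 4374.4848 + 112.3920 = 4486.8768

4486.8768 units


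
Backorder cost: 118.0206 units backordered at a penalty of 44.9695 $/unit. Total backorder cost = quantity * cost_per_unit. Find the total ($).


Total = 118.0206 * 44.9695 = 5307.3274

5307.3274 $


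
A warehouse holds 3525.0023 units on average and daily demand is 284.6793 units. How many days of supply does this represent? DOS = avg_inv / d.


DOS = 3525.0023 / 284.6793 = 12.3824

12.3824 days


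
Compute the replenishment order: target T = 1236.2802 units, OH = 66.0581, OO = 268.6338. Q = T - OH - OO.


Inventory position = OH + OO = 66.0581 + 268.6338 = 334.6919
Q = 1236.2802 - 334.6919 = 901.5883

901.5883 units


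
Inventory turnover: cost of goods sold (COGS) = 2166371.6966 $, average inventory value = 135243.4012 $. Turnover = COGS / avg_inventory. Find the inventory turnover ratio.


Turnover = 2166371.6966 / 135243.4012 = 16.0183

16.0183


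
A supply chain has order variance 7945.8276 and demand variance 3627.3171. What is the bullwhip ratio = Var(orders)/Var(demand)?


BW = 7945.8276 / 3627.3171 = 2.1906

2.1906


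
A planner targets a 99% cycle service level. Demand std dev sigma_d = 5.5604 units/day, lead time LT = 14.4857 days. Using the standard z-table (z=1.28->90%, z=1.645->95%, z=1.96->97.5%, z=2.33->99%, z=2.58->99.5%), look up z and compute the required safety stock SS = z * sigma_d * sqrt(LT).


From the table, SL = 99% corresponds to z = 2.33
sqrt(LT) = sqrt(14.4857) = 3.8060
SS = 2.33 * 5.5604 * 3.8060 = 49.3096

49.3096 units


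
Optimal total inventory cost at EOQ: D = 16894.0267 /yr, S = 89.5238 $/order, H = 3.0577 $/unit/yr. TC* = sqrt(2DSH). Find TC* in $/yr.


2*D*S*H = 9249037.7807
TC* = sqrt(9249037.7807) = 3041.2231

3041.2231 $/yr


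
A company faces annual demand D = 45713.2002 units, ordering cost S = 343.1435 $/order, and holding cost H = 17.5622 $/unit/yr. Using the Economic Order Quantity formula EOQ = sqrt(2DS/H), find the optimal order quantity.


2*D*S = 2 * 45713.2002 * 343.1435 = 31372375.0257
2*D*S/H = 1786357.9179
EOQ = sqrt(1786357.9179) = 1336.5470

1336.5470 units


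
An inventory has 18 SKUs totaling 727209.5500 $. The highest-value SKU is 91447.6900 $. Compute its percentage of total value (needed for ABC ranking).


Top item = 91447.6900
Total = 727209.5500
Percentage = 91447.6900 / 727209.5500 * 100 = 12.5751

12.5751%


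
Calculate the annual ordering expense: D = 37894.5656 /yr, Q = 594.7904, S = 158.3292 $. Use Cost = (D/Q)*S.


Number of orders = D/Q = 63.7108
Cost = 63.7108 * 158.3292 = 10087.2782

10087.2782 $/yr


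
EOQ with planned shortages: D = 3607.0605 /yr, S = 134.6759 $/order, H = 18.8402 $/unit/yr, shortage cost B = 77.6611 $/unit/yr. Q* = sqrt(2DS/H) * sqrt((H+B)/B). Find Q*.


sqrt(2DS/H) = 227.0879
sqrt((H+B)/B) = 1.1147
Q* = 227.0879 * 1.1147 = 253.1388

253.1388 units


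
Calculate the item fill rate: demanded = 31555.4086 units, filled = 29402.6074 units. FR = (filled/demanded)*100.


FR = 29402.6074 / 31555.4086 * 100 = 93.1777

93.1777%


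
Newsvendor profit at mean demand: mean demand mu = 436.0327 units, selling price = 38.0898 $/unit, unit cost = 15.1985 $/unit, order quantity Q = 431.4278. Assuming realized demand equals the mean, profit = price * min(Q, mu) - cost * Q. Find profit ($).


Sales at mu = min(431.4278, 436.0327) = 431.4278
Revenue = 38.0898 * 431.4278 = 16432.9986
Total cost = 15.1985 * 431.4278 = 6557.0554
Profit = 16432.9986 - 6557.0554 = 9875.9432

9875.9432 $


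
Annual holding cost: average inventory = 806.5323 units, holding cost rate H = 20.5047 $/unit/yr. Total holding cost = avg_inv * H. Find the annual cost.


Cost = 806.5323 * 20.5047 = 16537.7029

16537.7029 $/yr


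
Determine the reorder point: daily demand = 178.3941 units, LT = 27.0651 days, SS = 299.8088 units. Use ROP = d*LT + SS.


d*LT = 178.3941 * 27.0651 = 4828.2542
ROP = 4828.2542 + 299.8088 = 5128.0630

5128.0630 units


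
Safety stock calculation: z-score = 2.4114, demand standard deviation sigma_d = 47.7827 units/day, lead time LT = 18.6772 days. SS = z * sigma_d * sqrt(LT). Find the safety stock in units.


sqrt(LT) = sqrt(18.6772) = 4.3217
SS = 2.4114 * 47.7827 * 4.3217 = 497.9616

497.9616 units


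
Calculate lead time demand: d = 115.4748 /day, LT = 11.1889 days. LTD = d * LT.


LTD = 115.4748 * 11.1889 = 1292.0360

1292.0360 units


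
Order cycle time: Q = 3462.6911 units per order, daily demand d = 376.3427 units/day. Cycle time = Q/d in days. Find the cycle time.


Cycle = 3462.6911 / 376.3427 = 9.2009

9.2009 days


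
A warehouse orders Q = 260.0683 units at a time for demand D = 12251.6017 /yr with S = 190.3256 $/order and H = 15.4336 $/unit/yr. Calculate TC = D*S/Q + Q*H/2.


Ordering cost = D*S/Q = 8966.0810
Holding cost = Q*H/2 = 2006.8951
TC = 8966.0810 + 2006.8951 = 10972.9761

10972.9761 $/yr


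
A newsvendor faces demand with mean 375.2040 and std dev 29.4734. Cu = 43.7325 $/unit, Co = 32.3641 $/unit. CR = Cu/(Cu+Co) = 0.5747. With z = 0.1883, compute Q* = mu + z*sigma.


CR = Cu/(Cu+Co) = 43.7325/(43.7325+32.3641) = 0.5747
z = 0.1883
Q* = 375.2040 + 0.1883 * 29.4734 = 380.7538

380.7538 units


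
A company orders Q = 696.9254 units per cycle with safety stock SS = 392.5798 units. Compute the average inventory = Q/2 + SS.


Q/2 = 348.4627
Avg = 348.4627 + 392.5798 = 741.0425

741.0425 units


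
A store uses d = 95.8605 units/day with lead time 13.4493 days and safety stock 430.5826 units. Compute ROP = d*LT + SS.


d*LT = 95.8605 * 13.4493 = 1289.2566
ROP = 1289.2566 + 430.5826 = 1719.8392

1719.8392 units


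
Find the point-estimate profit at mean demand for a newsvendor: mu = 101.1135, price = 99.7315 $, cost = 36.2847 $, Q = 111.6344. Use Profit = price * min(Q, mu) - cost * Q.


Sales at mu = min(111.6344, 101.1135) = 101.1135
Revenue = 99.7315 * 101.1135 = 10084.2010
Total cost = 36.2847 * 111.6344 = 4050.6207
Profit = 10084.2010 - 4050.6207 = 6033.5803

6033.5803 $


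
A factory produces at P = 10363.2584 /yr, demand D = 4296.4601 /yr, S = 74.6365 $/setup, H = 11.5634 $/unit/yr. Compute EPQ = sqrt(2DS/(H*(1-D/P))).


1 - D/P = 1 - 0.4146 = 0.5854
H*(1-D/P) = 6.7694
2DS = 641345.4885
EPQ = sqrt(94742.1565) = 307.8021

307.8021 units


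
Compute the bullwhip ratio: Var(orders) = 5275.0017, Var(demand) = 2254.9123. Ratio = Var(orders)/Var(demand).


BW = 5275.0017 / 2254.9123 = 2.3393

2.3393


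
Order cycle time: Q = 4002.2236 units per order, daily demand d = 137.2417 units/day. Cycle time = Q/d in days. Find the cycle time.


Cycle = 4002.2236 / 137.2417 = 29.1619

29.1619 days


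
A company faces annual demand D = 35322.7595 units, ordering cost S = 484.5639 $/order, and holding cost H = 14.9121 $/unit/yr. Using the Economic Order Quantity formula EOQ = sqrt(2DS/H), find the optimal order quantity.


2*D*S = 2 * 35322.7595 * 484.5639 = 34232268.2042
2*D*S/H = 2295603.4498
EOQ = sqrt(2295603.4498) = 1515.1249

1515.1249 units


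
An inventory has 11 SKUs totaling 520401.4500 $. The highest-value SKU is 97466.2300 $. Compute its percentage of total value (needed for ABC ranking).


Top item = 97466.2300
Total = 520401.4500
Percentage = 97466.2300 / 520401.4500 * 100 = 18.7290

18.7290%


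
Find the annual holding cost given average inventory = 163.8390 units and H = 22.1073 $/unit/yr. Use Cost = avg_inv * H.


Cost = 163.8390 * 22.1073 = 3622.0379

3622.0379 $/yr


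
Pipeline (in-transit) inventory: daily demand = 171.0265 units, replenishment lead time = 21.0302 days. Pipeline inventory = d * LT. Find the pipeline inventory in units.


Pipeline = 171.0265 * 21.0302 = 3596.7215

3596.7215 units


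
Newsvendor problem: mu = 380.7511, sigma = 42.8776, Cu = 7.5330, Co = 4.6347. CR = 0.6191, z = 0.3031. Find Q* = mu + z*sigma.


CR = Cu/(Cu+Co) = 7.5330/(7.5330+4.6347) = 0.6191
z = 0.3031
Q* = 380.7511 + 0.3031 * 42.8776 = 393.7473

393.7473 units


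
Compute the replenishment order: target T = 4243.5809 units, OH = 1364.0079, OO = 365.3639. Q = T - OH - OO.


Inventory position = OH + OO = 1364.0079 + 365.3639 = 1729.3718
Q = 4243.5809 - 1729.3718 = 2514.2091

2514.2091 units


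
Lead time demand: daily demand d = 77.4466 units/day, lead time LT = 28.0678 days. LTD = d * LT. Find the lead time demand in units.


LTD = 77.4466 * 28.0678 = 2173.7557

2173.7557 units


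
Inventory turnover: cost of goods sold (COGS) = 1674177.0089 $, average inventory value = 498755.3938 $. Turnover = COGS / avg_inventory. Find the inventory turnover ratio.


Turnover = 1674177.0089 / 498755.3938 = 3.3567

3.3567


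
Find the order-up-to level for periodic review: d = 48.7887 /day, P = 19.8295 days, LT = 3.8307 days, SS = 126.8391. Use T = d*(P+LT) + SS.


P + LT = 23.6602
d*(P+LT) = 48.7887 * 23.6602 = 1154.3504
T = 1154.3504 + 126.8391 = 1281.1895

1281.1895 units


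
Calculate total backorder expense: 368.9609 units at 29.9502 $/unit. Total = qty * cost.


Total = 368.9609 * 29.9502 = 11050.4527

11050.4527 $


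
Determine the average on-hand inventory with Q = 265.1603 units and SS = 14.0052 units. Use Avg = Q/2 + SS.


Q/2 = 132.5802
Avg = 132.5802 + 14.0052 = 146.5854

146.5854 units


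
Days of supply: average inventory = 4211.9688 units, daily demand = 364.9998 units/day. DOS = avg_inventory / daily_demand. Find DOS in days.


DOS = 4211.9688 / 364.9998 = 11.5396

11.5396 days


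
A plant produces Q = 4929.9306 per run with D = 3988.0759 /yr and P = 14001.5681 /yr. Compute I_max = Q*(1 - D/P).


D/P = 0.2848
1 - D/P = 0.7152
I_max = 4929.9306 * 0.7152 = 3525.7352

3525.7352 units


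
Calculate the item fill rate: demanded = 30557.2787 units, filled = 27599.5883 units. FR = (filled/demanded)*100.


FR = 27599.5883 / 30557.2787 * 100 = 90.3208

90.3208%


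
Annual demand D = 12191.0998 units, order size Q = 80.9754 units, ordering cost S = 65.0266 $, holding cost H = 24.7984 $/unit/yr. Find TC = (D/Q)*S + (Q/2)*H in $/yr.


Ordering cost = D*S/Q = 9789.9581
Holding cost = Q*H/2 = 1004.0302
TC = 9789.9581 + 1004.0302 = 10793.9882

10793.9882 $/yr


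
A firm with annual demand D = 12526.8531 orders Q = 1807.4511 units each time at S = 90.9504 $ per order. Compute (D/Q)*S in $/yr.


Number of orders = D/Q = 6.9307
Cost = 6.9307 * 90.9504 = 630.3475

630.3475 $/yr


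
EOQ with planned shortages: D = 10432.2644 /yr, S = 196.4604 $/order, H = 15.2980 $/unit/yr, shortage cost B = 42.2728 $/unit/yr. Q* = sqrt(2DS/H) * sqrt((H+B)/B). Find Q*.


sqrt(2DS/H) = 517.6360
sqrt((H+B)/B) = 1.1670
Q* = 517.6360 * 1.1670 = 604.0809

604.0809 units


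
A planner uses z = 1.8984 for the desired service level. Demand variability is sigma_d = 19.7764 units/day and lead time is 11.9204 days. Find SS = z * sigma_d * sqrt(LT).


sqrt(LT) = sqrt(11.9204) = 3.4526
SS = 1.8984 * 19.7764 * 3.4526 = 129.6225

129.6225 units


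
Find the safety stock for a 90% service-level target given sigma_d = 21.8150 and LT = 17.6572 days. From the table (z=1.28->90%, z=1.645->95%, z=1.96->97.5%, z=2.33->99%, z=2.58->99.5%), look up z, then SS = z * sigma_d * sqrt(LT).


From the table, SL = 90% corresponds to z = 1.28
sqrt(LT) = sqrt(17.6572) = 4.2020
SS = 1.28 * 21.8150 * 4.2020 = 117.3346

117.3346 units


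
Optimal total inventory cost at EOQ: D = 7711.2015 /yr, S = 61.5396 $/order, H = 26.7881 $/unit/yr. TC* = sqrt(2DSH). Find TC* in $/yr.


2*D*S*H = 25424277.9592
TC* = sqrt(25424277.9592) = 5042.2493

5042.2493 $/yr


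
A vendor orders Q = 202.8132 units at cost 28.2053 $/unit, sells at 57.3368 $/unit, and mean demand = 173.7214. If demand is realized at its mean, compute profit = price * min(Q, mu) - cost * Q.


Sales at mu = min(202.8132, 173.7214) = 173.7214
Revenue = 57.3368 * 173.7214 = 9960.6292
Total cost = 28.2053 * 202.8132 = 5720.4071
Profit = 9960.6292 - 5720.4071 = 4240.2220

4240.2220 $


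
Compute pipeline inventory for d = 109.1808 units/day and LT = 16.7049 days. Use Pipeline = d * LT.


Pipeline = 109.1808 * 16.7049 = 1823.8543

1823.8543 units


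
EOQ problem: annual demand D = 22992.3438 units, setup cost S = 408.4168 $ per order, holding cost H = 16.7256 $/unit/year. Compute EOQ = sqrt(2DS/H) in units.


2*D*S = 2 * 22992.3438 * 408.4168 = 18780918.9586
2*D*S/H = 1122884.6175
EOQ = sqrt(1122884.6175) = 1059.6625

1059.6625 units


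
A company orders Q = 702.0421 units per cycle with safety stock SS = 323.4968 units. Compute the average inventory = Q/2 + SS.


Q/2 = 351.0211
Avg = 351.0211 + 323.4968 = 674.5178

674.5178 units


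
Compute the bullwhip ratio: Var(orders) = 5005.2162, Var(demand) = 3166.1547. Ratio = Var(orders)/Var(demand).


BW = 5005.2162 / 3166.1547 = 1.5809

1.5809


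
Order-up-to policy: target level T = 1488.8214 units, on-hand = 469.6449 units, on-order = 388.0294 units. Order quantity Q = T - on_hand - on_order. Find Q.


Inventory position = OH + OO = 469.6449 + 388.0294 = 857.6743
Q = 1488.8214 - 857.6743 = 631.1471

631.1471 units


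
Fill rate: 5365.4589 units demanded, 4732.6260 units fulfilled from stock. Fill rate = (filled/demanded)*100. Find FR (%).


FR = 4732.6260 / 5365.4589 * 100 = 88.2054

88.2054%


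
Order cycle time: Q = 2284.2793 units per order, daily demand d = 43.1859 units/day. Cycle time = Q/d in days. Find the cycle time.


Cycle = 2284.2793 / 43.1859 = 52.8941

52.8941 days


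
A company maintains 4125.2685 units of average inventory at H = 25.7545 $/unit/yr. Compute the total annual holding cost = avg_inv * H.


Cost = 4125.2685 * 25.7545 = 106244.2276

106244.2276 $/yr


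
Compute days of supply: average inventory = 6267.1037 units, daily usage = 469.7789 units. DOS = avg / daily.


DOS = 6267.1037 / 469.7789 = 13.3405

13.3405 days


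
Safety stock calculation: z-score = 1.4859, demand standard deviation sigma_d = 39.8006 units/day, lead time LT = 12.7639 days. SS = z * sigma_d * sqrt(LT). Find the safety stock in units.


sqrt(LT) = sqrt(12.7639) = 3.5727
SS = 1.4859 * 39.8006 * 3.5727 = 211.2861

211.2861 units


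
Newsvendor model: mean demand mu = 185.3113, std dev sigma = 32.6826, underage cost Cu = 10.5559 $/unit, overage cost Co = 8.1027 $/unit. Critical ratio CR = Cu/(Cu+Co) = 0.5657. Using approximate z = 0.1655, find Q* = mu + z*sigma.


CR = Cu/(Cu+Co) = 10.5559/(10.5559+8.1027) = 0.5657
z = 0.1655
Q* = 185.3113 + 0.1655 * 32.6826 = 190.7203

190.7203 units


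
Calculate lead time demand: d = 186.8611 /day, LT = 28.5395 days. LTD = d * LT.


LTD = 186.8611 * 28.5395 = 5332.9224

5332.9224 units


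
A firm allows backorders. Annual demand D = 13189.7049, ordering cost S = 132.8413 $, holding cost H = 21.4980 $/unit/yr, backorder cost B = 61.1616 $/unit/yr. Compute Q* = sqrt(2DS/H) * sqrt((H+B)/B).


sqrt(2DS/H) = 403.7384
sqrt((H+B)/B) = 1.1625
Q* = 403.7384 * 1.1625 = 469.3613

469.3613 units


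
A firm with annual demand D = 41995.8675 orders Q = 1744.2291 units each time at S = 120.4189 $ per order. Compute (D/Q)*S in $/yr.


Number of orders = D/Q = 24.0770
Cost = 24.0770 * 120.4189 = 2899.3302

2899.3302 $/yr


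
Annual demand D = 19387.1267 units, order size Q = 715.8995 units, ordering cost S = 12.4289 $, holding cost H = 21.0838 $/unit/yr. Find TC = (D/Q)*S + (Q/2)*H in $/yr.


Ordering cost = D*S/Q = 336.5845
Holding cost = Q*H/2 = 7546.9409
TC = 336.5845 + 7546.9409 = 7883.5254

7883.5254 $/yr


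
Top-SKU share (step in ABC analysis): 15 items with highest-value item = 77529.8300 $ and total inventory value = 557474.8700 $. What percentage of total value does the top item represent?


Top item = 77529.8300
Total = 557474.8700
Percentage = 77529.8300 / 557474.8700 * 100 = 13.9073

13.9073%


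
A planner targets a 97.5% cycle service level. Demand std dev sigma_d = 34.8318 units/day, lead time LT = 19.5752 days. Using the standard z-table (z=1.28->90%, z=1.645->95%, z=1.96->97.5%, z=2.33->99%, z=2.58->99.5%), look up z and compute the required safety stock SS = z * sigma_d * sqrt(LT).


From the table, SL = 97.5% corresponds to z = 1.96
sqrt(LT) = sqrt(19.5752) = 4.4244
SS = 1.96 * 34.8318 * 4.4244 = 302.0543

302.0543 units


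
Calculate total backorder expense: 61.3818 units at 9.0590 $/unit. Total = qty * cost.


Total = 61.3818 * 9.0590 = 556.0577

556.0577 $


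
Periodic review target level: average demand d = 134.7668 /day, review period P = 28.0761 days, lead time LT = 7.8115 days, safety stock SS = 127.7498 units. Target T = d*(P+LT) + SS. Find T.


P + LT = 35.8876
d*(P+LT) = 134.7668 * 35.8876 = 4836.4570
T = 4836.4570 + 127.7498 = 4964.2068

4964.2068 units


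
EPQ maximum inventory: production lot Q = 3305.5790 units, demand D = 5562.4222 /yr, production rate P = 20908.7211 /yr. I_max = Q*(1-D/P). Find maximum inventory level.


D/P = 0.2660
1 - D/P = 0.7340
I_max = 3305.5790 * 0.7340 = 2426.1839

2426.1839 units


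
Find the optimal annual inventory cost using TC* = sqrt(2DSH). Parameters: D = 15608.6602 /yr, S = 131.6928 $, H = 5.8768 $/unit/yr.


2*D*S*H = 24160090.9237
TC* = sqrt(24160090.9237) = 4915.2915

4915.2915 $/yr


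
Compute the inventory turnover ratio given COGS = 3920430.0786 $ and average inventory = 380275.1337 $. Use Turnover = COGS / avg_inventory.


Turnover = 3920430.0786 / 380275.1337 = 10.3095

10.3095


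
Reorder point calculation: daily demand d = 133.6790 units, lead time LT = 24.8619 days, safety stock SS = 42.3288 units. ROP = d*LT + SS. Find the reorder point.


d*LT = 133.6790 * 24.8619 = 3323.5139
ROP = 3323.5139 + 42.3288 = 3365.8427

3365.8427 units


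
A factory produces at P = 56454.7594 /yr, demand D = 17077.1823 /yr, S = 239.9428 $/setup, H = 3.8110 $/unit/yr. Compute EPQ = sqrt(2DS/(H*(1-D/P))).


1 - D/P = 1 - 0.3025 = 0.6975
H*(1-D/P) = 2.6582
2DS = 8195093.8743
EPQ = sqrt(3082950.5185) = 1755.8333

1755.8333 units


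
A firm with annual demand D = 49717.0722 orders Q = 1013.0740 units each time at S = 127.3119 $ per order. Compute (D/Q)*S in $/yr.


Number of orders = D/Q = 49.0755
Cost = 49.0755 * 127.3119 = 6247.8900

6247.8900 $/yr


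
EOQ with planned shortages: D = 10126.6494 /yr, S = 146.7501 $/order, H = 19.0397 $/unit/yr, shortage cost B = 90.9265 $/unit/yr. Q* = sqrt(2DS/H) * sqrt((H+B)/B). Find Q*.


sqrt(2DS/H) = 395.1000
sqrt((H+B)/B) = 1.0997
Q* = 395.1000 * 1.0997 = 434.5016

434.5016 units


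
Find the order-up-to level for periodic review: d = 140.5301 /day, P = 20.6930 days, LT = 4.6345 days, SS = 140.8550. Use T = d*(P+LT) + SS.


P + LT = 25.3275
d*(P+LT) = 140.5301 * 25.3275 = 3559.2761
T = 3559.2761 + 140.8550 = 3700.1311

3700.1311 units


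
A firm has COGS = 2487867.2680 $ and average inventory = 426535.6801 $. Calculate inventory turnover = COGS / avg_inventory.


Turnover = 2487867.2680 / 426535.6801 = 5.8327

5.8327


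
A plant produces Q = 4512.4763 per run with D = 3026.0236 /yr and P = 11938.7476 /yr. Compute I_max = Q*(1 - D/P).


D/P = 0.2535
1 - D/P = 0.7465
I_max = 4512.4763 * 0.7465 = 3368.7332

3368.7332 units


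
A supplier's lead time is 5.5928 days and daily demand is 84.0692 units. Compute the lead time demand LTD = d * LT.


LTD = 84.0692 * 5.5928 = 470.1822

470.1822 units


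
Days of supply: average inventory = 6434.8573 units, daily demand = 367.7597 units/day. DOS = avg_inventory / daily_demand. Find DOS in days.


DOS = 6434.8573 / 367.7597 = 17.4975

17.4975 days


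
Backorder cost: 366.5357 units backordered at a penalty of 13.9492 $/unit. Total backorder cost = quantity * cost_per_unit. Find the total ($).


Total = 366.5357 * 13.9492 = 5112.8798

5112.8798 $


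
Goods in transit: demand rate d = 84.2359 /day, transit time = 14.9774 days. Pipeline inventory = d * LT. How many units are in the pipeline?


Pipeline = 84.2359 * 14.9774 = 1261.6348

1261.6348 units


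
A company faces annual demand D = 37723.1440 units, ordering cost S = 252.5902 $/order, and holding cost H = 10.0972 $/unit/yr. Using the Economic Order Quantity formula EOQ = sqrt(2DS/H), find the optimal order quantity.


2*D*S = 2 * 37723.1440 * 252.5902 = 19056992.9752
2*D*S/H = 1887354.2146
EOQ = sqrt(1887354.2146) = 1373.8101

1373.8101 units


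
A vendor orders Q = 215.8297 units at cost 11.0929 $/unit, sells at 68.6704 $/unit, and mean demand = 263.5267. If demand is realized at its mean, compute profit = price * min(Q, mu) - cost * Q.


Sales at mu = min(215.8297, 263.5267) = 215.8297
Revenue = 68.6704 * 215.8297 = 14821.1118
Total cost = 11.0929 * 215.8297 = 2394.1773
Profit = 14821.1118 - 2394.1773 = 12426.9346

12426.9346 $


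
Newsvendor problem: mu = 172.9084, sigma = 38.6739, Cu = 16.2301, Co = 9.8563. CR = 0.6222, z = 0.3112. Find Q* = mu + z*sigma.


CR = Cu/(Cu+Co) = 16.2301/(16.2301+9.8563) = 0.6222
z = 0.3112
Q* = 172.9084 + 0.3112 * 38.6739 = 184.9437

184.9437 units


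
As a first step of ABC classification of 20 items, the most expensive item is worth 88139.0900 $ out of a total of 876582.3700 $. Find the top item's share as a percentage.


Top item = 88139.0900
Total = 876582.3700
Percentage = 88139.0900 / 876582.3700 * 100 = 10.0549

10.0549%


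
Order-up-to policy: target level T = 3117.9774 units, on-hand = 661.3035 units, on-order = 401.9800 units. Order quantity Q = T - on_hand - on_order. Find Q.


Inventory position = OH + OO = 661.3035 + 401.9800 = 1063.2835
Q = 3117.9774 - 1063.2835 = 2054.6939

2054.6939 units


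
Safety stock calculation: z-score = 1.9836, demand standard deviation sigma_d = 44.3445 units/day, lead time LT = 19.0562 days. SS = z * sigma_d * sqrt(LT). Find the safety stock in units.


sqrt(LT) = sqrt(19.0562) = 4.3653
SS = 1.9836 * 44.3445 * 4.3653 = 383.9830

383.9830 units


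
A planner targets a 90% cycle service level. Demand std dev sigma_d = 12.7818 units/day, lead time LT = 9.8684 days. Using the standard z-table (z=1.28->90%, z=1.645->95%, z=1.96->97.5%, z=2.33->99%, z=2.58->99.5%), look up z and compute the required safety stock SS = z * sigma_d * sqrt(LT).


From the table, SL = 90% corresponds to z = 1.28
sqrt(LT) = sqrt(9.8684) = 3.1414
SS = 1.28 * 12.7818 * 3.1414 = 51.3955

51.3955 units


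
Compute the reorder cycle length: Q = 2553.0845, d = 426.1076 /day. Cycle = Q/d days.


Cycle = 2553.0845 / 426.1076 = 5.9916

5.9916 days


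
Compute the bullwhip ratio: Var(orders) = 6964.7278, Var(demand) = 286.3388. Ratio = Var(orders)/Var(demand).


BW = 6964.7278 / 286.3388 = 24.3234

24.3234


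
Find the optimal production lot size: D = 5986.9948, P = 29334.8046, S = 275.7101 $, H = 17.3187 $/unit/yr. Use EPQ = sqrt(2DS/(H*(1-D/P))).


1 - D/P = 1 - 0.2041 = 0.7959
H*(1-D/P) = 13.7841
2DS = 3301349.8700
EPQ = sqrt(239504.3006) = 489.3918

489.3918 units


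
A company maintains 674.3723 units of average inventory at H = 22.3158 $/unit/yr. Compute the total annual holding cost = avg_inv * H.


Cost = 674.3723 * 22.3158 = 15049.1574

15049.1574 $/yr


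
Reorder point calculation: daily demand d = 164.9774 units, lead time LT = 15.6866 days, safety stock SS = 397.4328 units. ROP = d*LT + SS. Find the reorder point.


d*LT = 164.9774 * 15.6866 = 2587.9345
ROP = 2587.9345 + 397.4328 = 2985.3673

2985.3673 units


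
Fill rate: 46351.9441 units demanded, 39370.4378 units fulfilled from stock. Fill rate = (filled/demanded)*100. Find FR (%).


FR = 39370.4378 / 46351.9441 * 100 = 84.9381

84.9381%


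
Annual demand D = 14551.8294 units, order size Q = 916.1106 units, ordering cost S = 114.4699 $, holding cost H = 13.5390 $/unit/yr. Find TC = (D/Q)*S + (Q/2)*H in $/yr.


Ordering cost = D*S/Q = 1818.2810
Holding cost = Q*H/2 = 6201.6107
TC = 1818.2810 + 6201.6107 = 8019.8917

8019.8917 $/yr


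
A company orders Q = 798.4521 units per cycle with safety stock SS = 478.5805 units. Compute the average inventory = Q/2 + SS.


Q/2 = 399.2260
Avg = 399.2260 + 478.5805 = 877.8066

877.8066 units


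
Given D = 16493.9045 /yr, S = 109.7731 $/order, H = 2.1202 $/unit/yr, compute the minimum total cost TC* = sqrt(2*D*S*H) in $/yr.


2*D*S*H = 7677613.2338
TC* = sqrt(7677613.2338) = 2770.8506

2770.8506 $/yr


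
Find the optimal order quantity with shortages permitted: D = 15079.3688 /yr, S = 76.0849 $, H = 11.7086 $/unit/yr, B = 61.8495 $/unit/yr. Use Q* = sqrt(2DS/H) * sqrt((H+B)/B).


sqrt(2DS/H) = 442.6937
sqrt((H+B)/B) = 1.0906
Q* = 442.6937 * 1.0906 = 482.7814

482.7814 units


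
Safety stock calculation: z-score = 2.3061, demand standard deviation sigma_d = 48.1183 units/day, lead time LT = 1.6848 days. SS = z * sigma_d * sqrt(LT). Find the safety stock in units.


sqrt(LT) = sqrt(1.6848) = 1.2980
SS = 2.3061 * 48.1183 * 1.2980 = 144.0332

144.0332 units


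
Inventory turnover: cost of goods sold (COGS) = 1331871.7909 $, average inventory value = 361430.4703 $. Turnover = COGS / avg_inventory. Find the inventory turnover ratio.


Turnover = 1331871.7909 / 361430.4703 = 3.6850

3.6850


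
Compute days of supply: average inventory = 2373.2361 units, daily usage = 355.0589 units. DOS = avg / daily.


DOS = 2373.2361 / 355.0589 = 6.6841

6.6841 days


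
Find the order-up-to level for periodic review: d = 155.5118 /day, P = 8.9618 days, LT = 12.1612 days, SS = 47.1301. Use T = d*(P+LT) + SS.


P + LT = 21.1230
d*(P+LT) = 155.5118 * 21.1230 = 3284.8758
T = 3284.8758 + 47.1301 = 3332.0059

3332.0059 units


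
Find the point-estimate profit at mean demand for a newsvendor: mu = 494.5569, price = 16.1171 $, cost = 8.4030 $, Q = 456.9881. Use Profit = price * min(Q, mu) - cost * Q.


Sales at mu = min(456.9881, 494.5569) = 456.9881
Revenue = 16.1171 * 456.9881 = 7365.3229
Total cost = 8.4030 * 456.9881 = 3840.0710
Profit = 7365.3229 - 3840.0710 = 3525.2519

3525.2519 $


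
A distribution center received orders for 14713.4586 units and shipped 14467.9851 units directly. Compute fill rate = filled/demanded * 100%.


FR = 14467.9851 / 14713.4586 * 100 = 98.3316

98.3316%


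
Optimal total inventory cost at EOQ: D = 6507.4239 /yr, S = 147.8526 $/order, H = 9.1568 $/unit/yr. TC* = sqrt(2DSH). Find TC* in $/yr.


2*D*S*H = 17620238.7332
TC* = sqrt(17620238.7332) = 4197.6468

4197.6468 $/yr


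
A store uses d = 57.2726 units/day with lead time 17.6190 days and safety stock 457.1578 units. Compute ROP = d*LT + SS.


d*LT = 57.2726 * 17.6190 = 1009.0859
ROP = 1009.0859 + 457.1578 = 1466.2437

1466.2437 units


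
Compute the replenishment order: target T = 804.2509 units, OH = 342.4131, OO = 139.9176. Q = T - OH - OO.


Inventory position = OH + OO = 342.4131 + 139.9176 = 482.3307
Q = 804.2509 - 482.3307 = 321.9202

321.9202 units


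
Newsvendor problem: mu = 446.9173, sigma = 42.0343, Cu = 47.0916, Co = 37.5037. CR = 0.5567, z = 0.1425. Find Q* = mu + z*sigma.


CR = Cu/(Cu+Co) = 47.0916/(47.0916+37.5037) = 0.5567
z = 0.1425
Q* = 446.9173 + 0.1425 * 42.0343 = 452.9072

452.9072 units


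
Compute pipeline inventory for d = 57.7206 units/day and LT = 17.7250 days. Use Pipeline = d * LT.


Pipeline = 57.7206 * 17.7250 = 1023.0976

1023.0976 units


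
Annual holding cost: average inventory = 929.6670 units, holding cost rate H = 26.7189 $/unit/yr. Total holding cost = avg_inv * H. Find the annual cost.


Cost = 929.6670 * 26.7189 = 24839.6796

24839.6796 $/yr


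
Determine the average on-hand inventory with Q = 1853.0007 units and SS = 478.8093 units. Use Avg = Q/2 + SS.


Q/2 = 926.5004
Avg = 926.5004 + 478.8093 = 1405.3097

1405.3097 units


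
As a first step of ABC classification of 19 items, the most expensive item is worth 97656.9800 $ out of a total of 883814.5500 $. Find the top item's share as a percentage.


Top item = 97656.9800
Total = 883814.5500
Percentage = 97656.9800 / 883814.5500 * 100 = 11.0495

11.0495%


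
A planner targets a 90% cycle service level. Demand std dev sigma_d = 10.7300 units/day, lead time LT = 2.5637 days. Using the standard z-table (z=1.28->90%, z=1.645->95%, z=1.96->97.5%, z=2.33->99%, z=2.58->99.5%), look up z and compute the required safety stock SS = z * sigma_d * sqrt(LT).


From the table, SL = 90% corresponds to z = 1.28
sqrt(LT) = sqrt(2.5637) = 1.6012
SS = 1.28 * 10.7300 * 1.6012 = 21.9909

21.9909 units


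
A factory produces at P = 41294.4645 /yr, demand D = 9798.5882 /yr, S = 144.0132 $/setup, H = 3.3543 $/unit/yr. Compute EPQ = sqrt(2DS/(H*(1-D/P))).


1 - D/P = 1 - 0.2373 = 0.7627
H*(1-D/P) = 2.5584
2DS = 2822252.0843
EPQ = sqrt(1103143.5824) = 1050.3064

1050.3064 units


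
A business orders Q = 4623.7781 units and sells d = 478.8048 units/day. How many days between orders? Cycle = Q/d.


Cycle = 4623.7781 / 478.8048 = 9.6569

9.6569 days


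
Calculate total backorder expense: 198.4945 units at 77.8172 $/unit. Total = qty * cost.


Total = 198.4945 * 77.8172 = 15446.2862

15446.2862 $


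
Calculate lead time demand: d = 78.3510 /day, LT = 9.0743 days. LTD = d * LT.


LTD = 78.3510 * 9.0743 = 710.9805

710.9805 units


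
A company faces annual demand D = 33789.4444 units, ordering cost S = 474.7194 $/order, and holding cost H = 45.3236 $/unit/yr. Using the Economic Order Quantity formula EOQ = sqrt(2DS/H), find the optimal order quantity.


2*D*S = 2 * 33789.4444 * 474.7194 = 32081009.5438
2*D*S/H = 707821.3016
EOQ = sqrt(707821.3016) = 841.3212

841.3212 units


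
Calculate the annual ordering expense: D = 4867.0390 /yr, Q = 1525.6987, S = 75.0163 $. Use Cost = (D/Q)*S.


Number of orders = D/Q = 3.1900
Cost = 3.1900 * 75.0163 = 239.3050

239.3050 $/yr


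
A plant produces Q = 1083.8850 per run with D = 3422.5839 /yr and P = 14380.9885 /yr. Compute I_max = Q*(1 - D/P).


D/P = 0.2380
1 - D/P = 0.7620
I_max = 1083.8850 * 0.7620 = 825.9273

825.9273 units


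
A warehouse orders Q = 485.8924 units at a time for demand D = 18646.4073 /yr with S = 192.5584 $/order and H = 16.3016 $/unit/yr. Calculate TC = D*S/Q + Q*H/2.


Ordering cost = D*S/Q = 7389.5421
Holding cost = Q*H/2 = 3960.4118
TC = 7389.5421 + 3960.4118 = 11349.9539

11349.9539 $/yr


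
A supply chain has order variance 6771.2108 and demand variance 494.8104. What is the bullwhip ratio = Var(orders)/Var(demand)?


BW = 6771.2108 / 494.8104 = 13.6845

13.6845


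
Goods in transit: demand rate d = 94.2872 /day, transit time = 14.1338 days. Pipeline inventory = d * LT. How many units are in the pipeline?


Pipeline = 94.2872 * 14.1338 = 1332.6364

1332.6364 units


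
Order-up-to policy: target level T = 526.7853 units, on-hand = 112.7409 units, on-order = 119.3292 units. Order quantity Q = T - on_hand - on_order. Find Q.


Inventory position = OH + OO = 112.7409 + 119.3292 = 232.0701
Q = 526.7853 - 232.0701 = 294.7152

294.7152 units


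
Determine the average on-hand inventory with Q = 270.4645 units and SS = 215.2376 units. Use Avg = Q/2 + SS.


Q/2 = 135.2322
Avg = 135.2322 + 215.2376 = 350.4698

350.4698 units


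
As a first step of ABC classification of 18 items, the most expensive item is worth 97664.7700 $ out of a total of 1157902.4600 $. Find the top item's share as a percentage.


Top item = 97664.7700
Total = 1157902.4600
Percentage = 97664.7700 / 1157902.4600 * 100 = 8.4346

8.4346%


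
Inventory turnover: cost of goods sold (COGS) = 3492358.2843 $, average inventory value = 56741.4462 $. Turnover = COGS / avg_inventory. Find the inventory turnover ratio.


Turnover = 3492358.2843 / 56741.4462 = 61.5486

61.5486


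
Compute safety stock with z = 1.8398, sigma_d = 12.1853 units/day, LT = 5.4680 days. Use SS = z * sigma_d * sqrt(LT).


sqrt(LT) = sqrt(5.4680) = 2.3384
SS = 1.8398 * 12.1853 * 2.3384 = 52.4229

52.4229 units


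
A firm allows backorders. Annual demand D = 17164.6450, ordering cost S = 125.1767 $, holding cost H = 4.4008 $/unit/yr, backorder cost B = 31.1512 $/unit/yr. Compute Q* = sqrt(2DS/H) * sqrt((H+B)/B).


sqrt(2DS/H) = 988.1624
sqrt((H+B)/B) = 1.0683
Q* = 988.1624 * 1.0683 = 1055.6573

1055.6573 units


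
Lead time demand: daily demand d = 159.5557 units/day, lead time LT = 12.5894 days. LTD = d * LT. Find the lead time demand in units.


LTD = 159.5557 * 12.5894 = 2008.7105

2008.7105 units


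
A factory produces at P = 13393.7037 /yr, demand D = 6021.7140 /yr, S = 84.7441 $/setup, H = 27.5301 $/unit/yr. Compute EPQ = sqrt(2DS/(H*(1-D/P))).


1 - D/P = 1 - 0.4496 = 0.5504
H*(1-D/P) = 15.1528
2DS = 1020609.4668
EPQ = sqrt(67354.6790) = 259.5278

259.5278 units


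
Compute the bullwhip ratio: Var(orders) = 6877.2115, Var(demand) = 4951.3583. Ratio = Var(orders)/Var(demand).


BW = 6877.2115 / 4951.3583 = 1.3890

1.3890


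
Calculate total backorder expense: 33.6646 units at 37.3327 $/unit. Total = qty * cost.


Total = 33.6646 * 37.3327 = 1256.7904

1256.7904 $


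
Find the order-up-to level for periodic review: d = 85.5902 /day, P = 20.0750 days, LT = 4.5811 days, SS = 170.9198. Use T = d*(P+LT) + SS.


P + LT = 24.6561
d*(P+LT) = 85.5902 * 24.6561 = 2110.3205
T = 2110.3205 + 170.9198 = 2281.2403

2281.2403 units


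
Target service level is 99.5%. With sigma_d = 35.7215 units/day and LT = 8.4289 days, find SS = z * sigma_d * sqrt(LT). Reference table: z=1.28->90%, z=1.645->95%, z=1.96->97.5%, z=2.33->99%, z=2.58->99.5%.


From the table, SL = 99.5% corresponds to z = 2.58
sqrt(LT) = sqrt(8.4289) = 2.9033
SS = 2.58 * 35.7215 * 2.9033 = 267.5684

267.5684 units


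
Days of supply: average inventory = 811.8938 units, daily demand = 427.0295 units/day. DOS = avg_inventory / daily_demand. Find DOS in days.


DOS = 811.8938 / 427.0295 = 1.9013

1.9013 days


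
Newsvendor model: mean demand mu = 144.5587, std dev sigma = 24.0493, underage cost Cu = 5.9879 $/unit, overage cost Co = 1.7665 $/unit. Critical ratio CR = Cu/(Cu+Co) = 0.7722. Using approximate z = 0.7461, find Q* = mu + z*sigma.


CR = Cu/(Cu+Co) = 5.9879/(5.9879+1.7665) = 0.7722
z = 0.7461
Q* = 144.5587 + 0.7461 * 24.0493 = 162.5019

162.5019 units


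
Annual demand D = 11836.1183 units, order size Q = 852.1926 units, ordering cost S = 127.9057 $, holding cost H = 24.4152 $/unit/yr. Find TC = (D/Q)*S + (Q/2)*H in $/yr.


Ordering cost = D*S/Q = 1776.4846
Holding cost = Q*H/2 = 10403.2264
TC = 1776.4846 + 10403.2264 = 12179.7109

12179.7109 $/yr


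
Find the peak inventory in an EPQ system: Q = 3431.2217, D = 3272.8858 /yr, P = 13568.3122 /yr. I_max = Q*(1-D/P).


D/P = 0.2412
1 - D/P = 0.7588
I_max = 3431.2217 * 0.7588 = 2603.5582

2603.5582 units
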